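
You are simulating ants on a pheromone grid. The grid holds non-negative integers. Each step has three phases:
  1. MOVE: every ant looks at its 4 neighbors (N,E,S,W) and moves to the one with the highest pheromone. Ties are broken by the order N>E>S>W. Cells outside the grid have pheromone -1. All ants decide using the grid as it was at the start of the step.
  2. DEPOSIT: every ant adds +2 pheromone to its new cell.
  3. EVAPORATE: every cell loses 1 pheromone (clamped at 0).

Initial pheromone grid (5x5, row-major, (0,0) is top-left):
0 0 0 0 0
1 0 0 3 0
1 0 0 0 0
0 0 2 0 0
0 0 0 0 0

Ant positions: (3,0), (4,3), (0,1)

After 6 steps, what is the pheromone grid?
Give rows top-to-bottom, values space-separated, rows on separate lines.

After step 1: ants at (2,0),(3,3),(0,2)
  0 0 1 0 0
  0 0 0 2 0
  2 0 0 0 0
  0 0 1 1 0
  0 0 0 0 0
After step 2: ants at (1,0),(3,2),(0,3)
  0 0 0 1 0
  1 0 0 1 0
  1 0 0 0 0
  0 0 2 0 0
  0 0 0 0 0
After step 3: ants at (2,0),(2,2),(1,3)
  0 0 0 0 0
  0 0 0 2 0
  2 0 1 0 0
  0 0 1 0 0
  0 0 0 0 0
After step 4: ants at (1,0),(3,2),(0,3)
  0 0 0 1 0
  1 0 0 1 0
  1 0 0 0 0
  0 0 2 0 0
  0 0 0 0 0
After step 5: ants at (2,0),(2,2),(1,3)
  0 0 0 0 0
  0 0 0 2 0
  2 0 1 0 0
  0 0 1 0 0
  0 0 0 0 0
After step 6: ants at (1,0),(3,2),(0,3)
  0 0 0 1 0
  1 0 0 1 0
  1 0 0 0 0
  0 0 2 0 0
  0 0 0 0 0

0 0 0 1 0
1 0 0 1 0
1 0 0 0 0
0 0 2 0 0
0 0 0 0 0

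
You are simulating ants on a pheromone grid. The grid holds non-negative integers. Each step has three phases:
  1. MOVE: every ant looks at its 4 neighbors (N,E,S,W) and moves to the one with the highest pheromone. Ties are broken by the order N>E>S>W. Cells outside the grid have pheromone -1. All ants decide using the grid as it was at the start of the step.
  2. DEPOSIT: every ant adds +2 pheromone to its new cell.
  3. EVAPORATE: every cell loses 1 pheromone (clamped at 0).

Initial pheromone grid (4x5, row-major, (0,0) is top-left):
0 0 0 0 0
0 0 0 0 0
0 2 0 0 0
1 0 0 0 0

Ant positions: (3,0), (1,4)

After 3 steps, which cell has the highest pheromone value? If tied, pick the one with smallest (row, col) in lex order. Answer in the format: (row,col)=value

Answer: (0,4)=1

Derivation:
Step 1: ant0:(3,0)->N->(2,0) | ant1:(1,4)->N->(0,4)
  grid max=1 at (0,4)
Step 2: ant0:(2,0)->E->(2,1) | ant1:(0,4)->S->(1,4)
  grid max=2 at (2,1)
Step 3: ant0:(2,1)->N->(1,1) | ant1:(1,4)->N->(0,4)
  grid max=1 at (0,4)
Final grid:
  0 0 0 0 1
  0 1 0 0 0
  0 1 0 0 0
  0 0 0 0 0
Max pheromone 1 at (0,4)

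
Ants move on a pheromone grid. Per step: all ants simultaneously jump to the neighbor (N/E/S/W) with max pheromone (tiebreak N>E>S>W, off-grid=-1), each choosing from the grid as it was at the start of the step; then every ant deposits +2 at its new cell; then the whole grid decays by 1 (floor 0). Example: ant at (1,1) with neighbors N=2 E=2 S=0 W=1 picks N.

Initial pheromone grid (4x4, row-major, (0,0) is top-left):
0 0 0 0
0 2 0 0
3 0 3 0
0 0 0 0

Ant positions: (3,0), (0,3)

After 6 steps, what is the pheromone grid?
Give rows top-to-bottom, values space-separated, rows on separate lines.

After step 1: ants at (2,0),(1,3)
  0 0 0 0
  0 1 0 1
  4 0 2 0
  0 0 0 0
After step 2: ants at (1,0),(0,3)
  0 0 0 1
  1 0 0 0
  3 0 1 0
  0 0 0 0
After step 3: ants at (2,0),(1,3)
  0 0 0 0
  0 0 0 1
  4 0 0 0
  0 0 0 0
After step 4: ants at (1,0),(0,3)
  0 0 0 1
  1 0 0 0
  3 0 0 0
  0 0 0 0
After step 5: ants at (2,0),(1,3)
  0 0 0 0
  0 0 0 1
  4 0 0 0
  0 0 0 0
After step 6: ants at (1,0),(0,3)
  0 0 0 1
  1 0 0 0
  3 0 0 0
  0 0 0 0

0 0 0 1
1 0 0 0
3 0 0 0
0 0 0 0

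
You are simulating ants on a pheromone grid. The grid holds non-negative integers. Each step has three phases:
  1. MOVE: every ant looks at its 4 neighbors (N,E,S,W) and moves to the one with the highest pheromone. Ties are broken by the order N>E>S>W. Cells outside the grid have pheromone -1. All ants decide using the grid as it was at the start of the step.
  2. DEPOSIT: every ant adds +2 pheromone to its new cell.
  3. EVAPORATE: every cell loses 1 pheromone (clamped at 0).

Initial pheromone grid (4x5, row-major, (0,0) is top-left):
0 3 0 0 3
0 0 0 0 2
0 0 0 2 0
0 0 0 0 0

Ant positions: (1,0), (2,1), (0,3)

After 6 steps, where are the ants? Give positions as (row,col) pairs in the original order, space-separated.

Step 1: ant0:(1,0)->N->(0,0) | ant1:(2,1)->N->(1,1) | ant2:(0,3)->E->(0,4)
  grid max=4 at (0,4)
Step 2: ant0:(0,0)->E->(0,1) | ant1:(1,1)->N->(0,1) | ant2:(0,4)->S->(1,4)
  grid max=5 at (0,1)
Step 3: ant0:(0,1)->E->(0,2) | ant1:(0,1)->E->(0,2) | ant2:(1,4)->N->(0,4)
  grid max=4 at (0,1)
Step 4: ant0:(0,2)->W->(0,1) | ant1:(0,2)->W->(0,1) | ant2:(0,4)->S->(1,4)
  grid max=7 at (0,1)
Step 5: ant0:(0,1)->E->(0,2) | ant1:(0,1)->E->(0,2) | ant2:(1,4)->N->(0,4)
  grid max=6 at (0,1)
Step 6: ant0:(0,2)->W->(0,1) | ant1:(0,2)->W->(0,1) | ant2:(0,4)->S->(1,4)
  grid max=9 at (0,1)

(0,1) (0,1) (1,4)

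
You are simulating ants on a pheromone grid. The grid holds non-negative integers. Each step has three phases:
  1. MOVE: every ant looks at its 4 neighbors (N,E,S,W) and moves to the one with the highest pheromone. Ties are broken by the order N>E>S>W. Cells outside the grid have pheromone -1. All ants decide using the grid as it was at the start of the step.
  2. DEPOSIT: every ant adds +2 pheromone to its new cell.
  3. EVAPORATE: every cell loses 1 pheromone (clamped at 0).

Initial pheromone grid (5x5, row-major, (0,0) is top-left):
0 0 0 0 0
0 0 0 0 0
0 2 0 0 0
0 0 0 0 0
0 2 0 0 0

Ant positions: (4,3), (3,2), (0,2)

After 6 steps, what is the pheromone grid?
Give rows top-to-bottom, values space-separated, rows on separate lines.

After step 1: ants at (3,3),(2,2),(0,3)
  0 0 0 1 0
  0 0 0 0 0
  0 1 1 0 0
  0 0 0 1 0
  0 1 0 0 0
After step 2: ants at (2,3),(2,1),(0,4)
  0 0 0 0 1
  0 0 0 0 0
  0 2 0 1 0
  0 0 0 0 0
  0 0 0 0 0
After step 3: ants at (1,3),(1,1),(1,4)
  0 0 0 0 0
  0 1 0 1 1
  0 1 0 0 0
  0 0 0 0 0
  0 0 0 0 0
After step 4: ants at (1,4),(2,1),(1,3)
  0 0 0 0 0
  0 0 0 2 2
  0 2 0 0 0
  0 0 0 0 0
  0 0 0 0 0
After step 5: ants at (1,3),(1,1),(1,4)
  0 0 0 0 0
  0 1 0 3 3
  0 1 0 0 0
  0 0 0 0 0
  0 0 0 0 0
After step 6: ants at (1,4),(2,1),(1,3)
  0 0 0 0 0
  0 0 0 4 4
  0 2 0 0 0
  0 0 0 0 0
  0 0 0 0 0

0 0 0 0 0
0 0 0 4 4
0 2 0 0 0
0 0 0 0 0
0 0 0 0 0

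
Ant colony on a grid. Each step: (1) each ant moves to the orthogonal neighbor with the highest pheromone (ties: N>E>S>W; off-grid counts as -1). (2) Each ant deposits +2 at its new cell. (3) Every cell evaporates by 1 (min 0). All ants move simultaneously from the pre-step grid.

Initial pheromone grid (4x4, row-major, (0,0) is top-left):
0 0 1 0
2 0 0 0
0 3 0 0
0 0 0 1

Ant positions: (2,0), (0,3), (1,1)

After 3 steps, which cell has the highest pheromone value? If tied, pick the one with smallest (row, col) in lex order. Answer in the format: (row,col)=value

Step 1: ant0:(2,0)->E->(2,1) | ant1:(0,3)->W->(0,2) | ant2:(1,1)->S->(2,1)
  grid max=6 at (2,1)
Step 2: ant0:(2,1)->N->(1,1) | ant1:(0,2)->E->(0,3) | ant2:(2,1)->N->(1,1)
  grid max=5 at (2,1)
Step 3: ant0:(1,1)->S->(2,1) | ant1:(0,3)->W->(0,2) | ant2:(1,1)->S->(2,1)
  grid max=8 at (2,1)
Final grid:
  0 0 2 0
  0 2 0 0
  0 8 0 0
  0 0 0 0
Max pheromone 8 at (2,1)

Answer: (2,1)=8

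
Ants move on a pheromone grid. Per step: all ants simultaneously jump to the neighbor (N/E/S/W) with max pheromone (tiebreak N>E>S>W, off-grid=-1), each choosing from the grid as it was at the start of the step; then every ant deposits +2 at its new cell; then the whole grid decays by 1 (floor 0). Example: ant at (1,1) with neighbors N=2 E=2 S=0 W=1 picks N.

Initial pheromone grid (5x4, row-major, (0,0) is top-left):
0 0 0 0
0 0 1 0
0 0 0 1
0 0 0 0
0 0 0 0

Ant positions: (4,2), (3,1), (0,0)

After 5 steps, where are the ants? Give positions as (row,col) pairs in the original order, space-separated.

Step 1: ant0:(4,2)->N->(3,2) | ant1:(3,1)->N->(2,1) | ant2:(0,0)->E->(0,1)
  grid max=1 at (0,1)
Step 2: ant0:(3,2)->N->(2,2) | ant1:(2,1)->N->(1,1) | ant2:(0,1)->E->(0,2)
  grid max=1 at (0,2)
Step 3: ant0:(2,2)->N->(1,2) | ant1:(1,1)->N->(0,1) | ant2:(0,2)->E->(0,3)
  grid max=1 at (0,1)
Step 4: ant0:(1,2)->N->(0,2) | ant1:(0,1)->E->(0,2) | ant2:(0,3)->S->(1,3)
  grid max=3 at (0,2)
Step 5: ant0:(0,2)->E->(0,3) | ant1:(0,2)->E->(0,3) | ant2:(1,3)->N->(0,3)
  grid max=5 at (0,3)

(0,3) (0,3) (0,3)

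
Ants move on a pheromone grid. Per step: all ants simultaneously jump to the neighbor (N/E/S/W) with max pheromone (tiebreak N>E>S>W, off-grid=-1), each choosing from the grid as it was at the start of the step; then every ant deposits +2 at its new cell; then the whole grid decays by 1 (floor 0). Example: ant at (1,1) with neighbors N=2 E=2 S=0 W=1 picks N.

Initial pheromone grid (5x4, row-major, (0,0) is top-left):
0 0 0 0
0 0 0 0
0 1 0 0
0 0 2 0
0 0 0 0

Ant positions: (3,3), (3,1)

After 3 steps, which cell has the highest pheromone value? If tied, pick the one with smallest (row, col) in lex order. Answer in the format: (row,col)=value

Answer: (3,2)=7

Derivation:
Step 1: ant0:(3,3)->W->(3,2) | ant1:(3,1)->E->(3,2)
  grid max=5 at (3,2)
Step 2: ant0:(3,2)->N->(2,2) | ant1:(3,2)->N->(2,2)
  grid max=4 at (3,2)
Step 3: ant0:(2,2)->S->(3,2) | ant1:(2,2)->S->(3,2)
  grid max=7 at (3,2)
Final grid:
  0 0 0 0
  0 0 0 0
  0 0 2 0
  0 0 7 0
  0 0 0 0
Max pheromone 7 at (3,2)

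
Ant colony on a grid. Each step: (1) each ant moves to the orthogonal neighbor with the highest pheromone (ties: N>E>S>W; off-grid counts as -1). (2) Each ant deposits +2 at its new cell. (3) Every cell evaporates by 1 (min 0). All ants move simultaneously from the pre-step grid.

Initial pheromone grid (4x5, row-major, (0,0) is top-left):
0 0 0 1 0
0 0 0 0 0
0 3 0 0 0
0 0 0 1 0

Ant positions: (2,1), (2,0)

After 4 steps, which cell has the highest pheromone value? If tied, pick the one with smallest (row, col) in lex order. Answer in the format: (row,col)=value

Step 1: ant0:(2,1)->N->(1,1) | ant1:(2,0)->E->(2,1)
  grid max=4 at (2,1)
Step 2: ant0:(1,1)->S->(2,1) | ant1:(2,1)->N->(1,1)
  grid max=5 at (2,1)
Step 3: ant0:(2,1)->N->(1,1) | ant1:(1,1)->S->(2,1)
  grid max=6 at (2,1)
Step 4: ant0:(1,1)->S->(2,1) | ant1:(2,1)->N->(1,1)
  grid max=7 at (2,1)
Final grid:
  0 0 0 0 0
  0 4 0 0 0
  0 7 0 0 0
  0 0 0 0 0
Max pheromone 7 at (2,1)

Answer: (2,1)=7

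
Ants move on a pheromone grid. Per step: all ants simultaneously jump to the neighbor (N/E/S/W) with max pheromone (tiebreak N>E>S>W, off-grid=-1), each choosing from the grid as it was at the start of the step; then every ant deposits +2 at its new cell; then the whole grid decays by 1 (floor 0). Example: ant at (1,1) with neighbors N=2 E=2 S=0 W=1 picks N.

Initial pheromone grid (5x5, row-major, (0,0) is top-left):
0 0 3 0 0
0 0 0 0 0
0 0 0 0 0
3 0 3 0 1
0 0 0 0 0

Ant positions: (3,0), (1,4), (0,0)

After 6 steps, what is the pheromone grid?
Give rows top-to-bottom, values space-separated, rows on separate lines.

After step 1: ants at (2,0),(0,4),(0,1)
  0 1 2 0 1
  0 0 0 0 0
  1 0 0 0 0
  2 0 2 0 0
  0 0 0 0 0
After step 2: ants at (3,0),(1,4),(0,2)
  0 0 3 0 0
  0 0 0 0 1
  0 0 0 0 0
  3 0 1 0 0
  0 0 0 0 0
After step 3: ants at (2,0),(0,4),(0,3)
  0 0 2 1 1
  0 0 0 0 0
  1 0 0 0 0
  2 0 0 0 0
  0 0 0 0 0
After step 4: ants at (3,0),(0,3),(0,2)
  0 0 3 2 0
  0 0 0 0 0
  0 0 0 0 0
  3 0 0 0 0
  0 0 0 0 0
After step 5: ants at (2,0),(0,2),(0,3)
  0 0 4 3 0
  0 0 0 0 0
  1 0 0 0 0
  2 0 0 0 0
  0 0 0 0 0
After step 6: ants at (3,0),(0,3),(0,2)
  0 0 5 4 0
  0 0 0 0 0
  0 0 0 0 0
  3 0 0 0 0
  0 0 0 0 0

0 0 5 4 0
0 0 0 0 0
0 0 0 0 0
3 0 0 0 0
0 0 0 0 0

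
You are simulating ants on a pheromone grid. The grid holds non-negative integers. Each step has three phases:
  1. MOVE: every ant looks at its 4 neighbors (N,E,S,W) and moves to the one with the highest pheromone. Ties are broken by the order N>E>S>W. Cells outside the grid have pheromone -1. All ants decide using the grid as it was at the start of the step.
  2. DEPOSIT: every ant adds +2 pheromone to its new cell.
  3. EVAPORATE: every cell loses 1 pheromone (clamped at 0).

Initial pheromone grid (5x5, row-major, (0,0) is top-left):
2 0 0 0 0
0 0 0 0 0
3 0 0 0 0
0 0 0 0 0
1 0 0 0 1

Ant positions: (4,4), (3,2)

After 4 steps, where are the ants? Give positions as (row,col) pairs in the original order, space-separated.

Step 1: ant0:(4,4)->N->(3,4) | ant1:(3,2)->N->(2,2)
  grid max=2 at (2,0)
Step 2: ant0:(3,4)->N->(2,4) | ant1:(2,2)->N->(1,2)
  grid max=1 at (1,2)
Step 3: ant0:(2,4)->N->(1,4) | ant1:(1,2)->N->(0,2)
  grid max=1 at (0,2)
Step 4: ant0:(1,4)->N->(0,4) | ant1:(0,2)->E->(0,3)
  grid max=1 at (0,3)

(0,4) (0,3)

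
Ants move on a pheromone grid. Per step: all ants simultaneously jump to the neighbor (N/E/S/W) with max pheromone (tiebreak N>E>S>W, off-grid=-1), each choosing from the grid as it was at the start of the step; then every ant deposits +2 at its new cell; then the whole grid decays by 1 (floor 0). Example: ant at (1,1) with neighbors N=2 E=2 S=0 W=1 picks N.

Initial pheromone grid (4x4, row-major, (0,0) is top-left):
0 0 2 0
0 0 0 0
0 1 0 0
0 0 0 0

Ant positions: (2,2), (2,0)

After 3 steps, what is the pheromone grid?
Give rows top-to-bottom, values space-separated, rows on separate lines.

After step 1: ants at (2,1),(2,1)
  0 0 1 0
  0 0 0 0
  0 4 0 0
  0 0 0 0
After step 2: ants at (1,1),(1,1)
  0 0 0 0
  0 3 0 0
  0 3 0 0
  0 0 0 0
After step 3: ants at (2,1),(2,1)
  0 0 0 0
  0 2 0 0
  0 6 0 0
  0 0 0 0

0 0 0 0
0 2 0 0
0 6 0 0
0 0 0 0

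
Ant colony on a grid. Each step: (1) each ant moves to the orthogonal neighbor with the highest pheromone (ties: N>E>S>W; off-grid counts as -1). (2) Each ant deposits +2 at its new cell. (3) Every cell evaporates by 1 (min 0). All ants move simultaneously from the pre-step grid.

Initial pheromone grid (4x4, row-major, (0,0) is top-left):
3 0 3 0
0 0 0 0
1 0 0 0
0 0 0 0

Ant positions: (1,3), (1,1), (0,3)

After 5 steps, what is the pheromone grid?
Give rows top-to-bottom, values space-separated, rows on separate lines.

After step 1: ants at (0,3),(0,1),(0,2)
  2 1 4 1
  0 0 0 0
  0 0 0 0
  0 0 0 0
After step 2: ants at (0,2),(0,2),(0,3)
  1 0 7 2
  0 0 0 0
  0 0 0 0
  0 0 0 0
After step 3: ants at (0,3),(0,3),(0,2)
  0 0 8 5
  0 0 0 0
  0 0 0 0
  0 0 0 0
After step 4: ants at (0,2),(0,2),(0,3)
  0 0 11 6
  0 0 0 0
  0 0 0 0
  0 0 0 0
After step 5: ants at (0,3),(0,3),(0,2)
  0 0 12 9
  0 0 0 0
  0 0 0 0
  0 0 0 0

0 0 12 9
0 0 0 0
0 0 0 0
0 0 0 0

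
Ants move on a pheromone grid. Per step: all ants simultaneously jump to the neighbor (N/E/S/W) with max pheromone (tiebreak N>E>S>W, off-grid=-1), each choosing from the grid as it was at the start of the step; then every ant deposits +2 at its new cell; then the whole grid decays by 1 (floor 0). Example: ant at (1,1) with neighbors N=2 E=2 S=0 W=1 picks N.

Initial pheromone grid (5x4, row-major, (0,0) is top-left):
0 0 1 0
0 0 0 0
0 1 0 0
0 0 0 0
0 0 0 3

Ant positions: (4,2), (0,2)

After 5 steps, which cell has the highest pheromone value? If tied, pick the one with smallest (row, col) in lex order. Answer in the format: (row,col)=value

Answer: (4,3)=4

Derivation:
Step 1: ant0:(4,2)->E->(4,3) | ant1:(0,2)->E->(0,3)
  grid max=4 at (4,3)
Step 2: ant0:(4,3)->N->(3,3) | ant1:(0,3)->S->(1,3)
  grid max=3 at (4,3)
Step 3: ant0:(3,3)->S->(4,3) | ant1:(1,3)->N->(0,3)
  grid max=4 at (4,3)
Step 4: ant0:(4,3)->N->(3,3) | ant1:(0,3)->S->(1,3)
  grid max=3 at (4,3)
Step 5: ant0:(3,3)->S->(4,3) | ant1:(1,3)->N->(0,3)
  grid max=4 at (4,3)
Final grid:
  0 0 0 1
  0 0 0 0
  0 0 0 0
  0 0 0 0
  0 0 0 4
Max pheromone 4 at (4,3)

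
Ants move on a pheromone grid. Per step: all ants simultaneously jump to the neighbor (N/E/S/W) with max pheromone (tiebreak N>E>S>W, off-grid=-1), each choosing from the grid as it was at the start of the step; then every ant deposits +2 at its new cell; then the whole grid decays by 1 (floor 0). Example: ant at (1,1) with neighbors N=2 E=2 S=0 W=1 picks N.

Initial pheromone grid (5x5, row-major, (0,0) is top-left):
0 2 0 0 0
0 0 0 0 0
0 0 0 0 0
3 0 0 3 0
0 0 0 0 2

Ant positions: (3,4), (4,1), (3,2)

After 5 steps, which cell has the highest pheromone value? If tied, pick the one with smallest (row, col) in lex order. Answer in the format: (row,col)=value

Answer: (3,3)=10

Derivation:
Step 1: ant0:(3,4)->W->(3,3) | ant1:(4,1)->N->(3,1) | ant2:(3,2)->E->(3,3)
  grid max=6 at (3,3)
Step 2: ant0:(3,3)->N->(2,3) | ant1:(3,1)->W->(3,0) | ant2:(3,3)->N->(2,3)
  grid max=5 at (3,3)
Step 3: ant0:(2,3)->S->(3,3) | ant1:(3,0)->N->(2,0) | ant2:(2,3)->S->(3,3)
  grid max=8 at (3,3)
Step 4: ant0:(3,3)->N->(2,3) | ant1:(2,0)->S->(3,0) | ant2:(3,3)->N->(2,3)
  grid max=7 at (3,3)
Step 5: ant0:(2,3)->S->(3,3) | ant1:(3,0)->N->(2,0) | ant2:(2,3)->S->(3,3)
  grid max=10 at (3,3)
Final grid:
  0 0 0 0 0
  0 0 0 0 0
  1 0 0 4 0
  2 0 0 10 0
  0 0 0 0 0
Max pheromone 10 at (3,3)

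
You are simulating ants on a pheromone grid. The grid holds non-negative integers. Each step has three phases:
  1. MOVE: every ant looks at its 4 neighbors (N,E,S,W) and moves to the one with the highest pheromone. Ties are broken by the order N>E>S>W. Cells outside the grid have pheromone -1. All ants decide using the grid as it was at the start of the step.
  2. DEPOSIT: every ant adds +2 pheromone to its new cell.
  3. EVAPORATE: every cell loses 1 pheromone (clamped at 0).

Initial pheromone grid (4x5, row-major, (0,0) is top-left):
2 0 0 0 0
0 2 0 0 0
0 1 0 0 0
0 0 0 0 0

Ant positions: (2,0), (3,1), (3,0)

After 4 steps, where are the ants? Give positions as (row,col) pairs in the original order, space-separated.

Step 1: ant0:(2,0)->E->(2,1) | ant1:(3,1)->N->(2,1) | ant2:(3,0)->N->(2,0)
  grid max=4 at (2,1)
Step 2: ant0:(2,1)->N->(1,1) | ant1:(2,1)->N->(1,1) | ant2:(2,0)->E->(2,1)
  grid max=5 at (2,1)
Step 3: ant0:(1,1)->S->(2,1) | ant1:(1,1)->S->(2,1) | ant2:(2,1)->N->(1,1)
  grid max=8 at (2,1)
Step 4: ant0:(2,1)->N->(1,1) | ant1:(2,1)->N->(1,1) | ant2:(1,1)->S->(2,1)
  grid max=9 at (2,1)

(1,1) (1,1) (2,1)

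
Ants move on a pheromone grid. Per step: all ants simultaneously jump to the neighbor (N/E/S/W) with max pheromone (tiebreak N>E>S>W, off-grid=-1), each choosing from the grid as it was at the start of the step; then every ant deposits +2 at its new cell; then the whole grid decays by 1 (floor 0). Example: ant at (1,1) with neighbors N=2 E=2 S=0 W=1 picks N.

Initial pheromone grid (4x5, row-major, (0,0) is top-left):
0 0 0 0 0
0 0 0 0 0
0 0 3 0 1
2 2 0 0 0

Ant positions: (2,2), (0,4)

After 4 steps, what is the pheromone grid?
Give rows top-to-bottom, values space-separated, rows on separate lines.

After step 1: ants at (1,2),(1,4)
  0 0 0 0 0
  0 0 1 0 1
  0 0 2 0 0
  1 1 0 0 0
After step 2: ants at (2,2),(0,4)
  0 0 0 0 1
  0 0 0 0 0
  0 0 3 0 0
  0 0 0 0 0
After step 3: ants at (1,2),(1,4)
  0 0 0 0 0
  0 0 1 0 1
  0 0 2 0 0
  0 0 0 0 0
After step 4: ants at (2,2),(0,4)
  0 0 0 0 1
  0 0 0 0 0
  0 0 3 0 0
  0 0 0 0 0

0 0 0 0 1
0 0 0 0 0
0 0 3 0 0
0 0 0 0 0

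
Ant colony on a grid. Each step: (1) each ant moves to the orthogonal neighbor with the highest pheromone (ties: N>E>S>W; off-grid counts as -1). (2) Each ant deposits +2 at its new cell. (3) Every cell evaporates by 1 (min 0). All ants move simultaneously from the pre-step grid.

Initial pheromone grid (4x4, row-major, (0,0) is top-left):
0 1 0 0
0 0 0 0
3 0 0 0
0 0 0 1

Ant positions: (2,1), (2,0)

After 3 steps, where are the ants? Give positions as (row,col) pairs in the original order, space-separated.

Step 1: ant0:(2,1)->W->(2,0) | ant1:(2,0)->N->(1,0)
  grid max=4 at (2,0)
Step 2: ant0:(2,0)->N->(1,0) | ant1:(1,0)->S->(2,0)
  grid max=5 at (2,0)
Step 3: ant0:(1,0)->S->(2,0) | ant1:(2,0)->N->(1,0)
  grid max=6 at (2,0)

(2,0) (1,0)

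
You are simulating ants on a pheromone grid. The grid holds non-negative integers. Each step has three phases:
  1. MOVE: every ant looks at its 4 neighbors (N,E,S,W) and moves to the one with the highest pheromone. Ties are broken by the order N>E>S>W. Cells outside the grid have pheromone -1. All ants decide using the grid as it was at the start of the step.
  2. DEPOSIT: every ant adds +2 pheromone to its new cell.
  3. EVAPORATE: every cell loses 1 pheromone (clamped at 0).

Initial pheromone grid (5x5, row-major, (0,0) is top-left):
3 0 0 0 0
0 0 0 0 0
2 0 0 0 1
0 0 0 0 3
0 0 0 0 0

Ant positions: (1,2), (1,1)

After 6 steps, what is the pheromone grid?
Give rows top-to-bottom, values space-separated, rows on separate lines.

After step 1: ants at (0,2),(0,1)
  2 1 1 0 0
  0 0 0 0 0
  1 0 0 0 0
  0 0 0 0 2
  0 0 0 0 0
After step 2: ants at (0,1),(0,0)
  3 2 0 0 0
  0 0 0 0 0
  0 0 0 0 0
  0 0 0 0 1
  0 0 0 0 0
After step 3: ants at (0,0),(0,1)
  4 3 0 0 0
  0 0 0 0 0
  0 0 0 0 0
  0 0 0 0 0
  0 0 0 0 0
After step 4: ants at (0,1),(0,0)
  5 4 0 0 0
  0 0 0 0 0
  0 0 0 0 0
  0 0 0 0 0
  0 0 0 0 0
After step 5: ants at (0,0),(0,1)
  6 5 0 0 0
  0 0 0 0 0
  0 0 0 0 0
  0 0 0 0 0
  0 0 0 0 0
After step 6: ants at (0,1),(0,0)
  7 6 0 0 0
  0 0 0 0 0
  0 0 0 0 0
  0 0 0 0 0
  0 0 0 0 0

7 6 0 0 0
0 0 0 0 0
0 0 0 0 0
0 0 0 0 0
0 0 0 0 0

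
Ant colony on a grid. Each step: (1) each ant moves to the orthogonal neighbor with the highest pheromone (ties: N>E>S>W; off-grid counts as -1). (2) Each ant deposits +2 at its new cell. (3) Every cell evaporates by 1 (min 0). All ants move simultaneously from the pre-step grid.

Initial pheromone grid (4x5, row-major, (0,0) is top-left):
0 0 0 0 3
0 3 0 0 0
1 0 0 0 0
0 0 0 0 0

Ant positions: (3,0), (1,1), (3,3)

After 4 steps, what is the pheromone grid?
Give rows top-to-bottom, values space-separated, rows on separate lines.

After step 1: ants at (2,0),(0,1),(2,3)
  0 1 0 0 2
  0 2 0 0 0
  2 0 0 1 0
  0 0 0 0 0
After step 2: ants at (1,0),(1,1),(1,3)
  0 0 0 0 1
  1 3 0 1 0
  1 0 0 0 0
  0 0 0 0 0
After step 3: ants at (1,1),(1,0),(0,3)
  0 0 0 1 0
  2 4 0 0 0
  0 0 0 0 0
  0 0 0 0 0
After step 4: ants at (1,0),(1,1),(0,4)
  0 0 0 0 1
  3 5 0 0 0
  0 0 0 0 0
  0 0 0 0 0

0 0 0 0 1
3 5 0 0 0
0 0 0 0 0
0 0 0 0 0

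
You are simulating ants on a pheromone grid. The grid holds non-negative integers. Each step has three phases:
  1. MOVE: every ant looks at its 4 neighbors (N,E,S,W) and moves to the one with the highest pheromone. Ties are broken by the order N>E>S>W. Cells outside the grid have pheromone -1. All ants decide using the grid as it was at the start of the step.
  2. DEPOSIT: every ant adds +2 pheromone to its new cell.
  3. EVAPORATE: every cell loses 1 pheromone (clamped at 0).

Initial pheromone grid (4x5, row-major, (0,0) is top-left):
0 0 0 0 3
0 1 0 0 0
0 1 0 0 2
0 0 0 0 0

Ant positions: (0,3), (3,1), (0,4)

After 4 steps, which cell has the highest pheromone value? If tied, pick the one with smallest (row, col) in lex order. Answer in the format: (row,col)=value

Step 1: ant0:(0,3)->E->(0,4) | ant1:(3,1)->N->(2,1) | ant2:(0,4)->S->(1,4)
  grid max=4 at (0,4)
Step 2: ant0:(0,4)->S->(1,4) | ant1:(2,1)->N->(1,1) | ant2:(1,4)->N->(0,4)
  grid max=5 at (0,4)
Step 3: ant0:(1,4)->N->(0,4) | ant1:(1,1)->S->(2,1) | ant2:(0,4)->S->(1,4)
  grid max=6 at (0,4)
Step 4: ant0:(0,4)->S->(1,4) | ant1:(2,1)->N->(1,1) | ant2:(1,4)->N->(0,4)
  grid max=7 at (0,4)
Final grid:
  0 0 0 0 7
  0 1 0 0 4
  0 1 0 0 0
  0 0 0 0 0
Max pheromone 7 at (0,4)

Answer: (0,4)=7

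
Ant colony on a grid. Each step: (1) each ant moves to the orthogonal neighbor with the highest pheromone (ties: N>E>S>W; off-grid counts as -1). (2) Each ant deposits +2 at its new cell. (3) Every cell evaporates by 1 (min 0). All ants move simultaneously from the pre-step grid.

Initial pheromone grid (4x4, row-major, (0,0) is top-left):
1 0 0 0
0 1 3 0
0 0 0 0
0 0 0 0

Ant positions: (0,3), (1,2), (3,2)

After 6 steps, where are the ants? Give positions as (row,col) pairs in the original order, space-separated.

Step 1: ant0:(0,3)->S->(1,3) | ant1:(1,2)->W->(1,1) | ant2:(3,2)->N->(2,2)
  grid max=2 at (1,1)
Step 2: ant0:(1,3)->W->(1,2) | ant1:(1,1)->E->(1,2) | ant2:(2,2)->N->(1,2)
  grid max=7 at (1,2)
Step 3: ant0:(1,2)->W->(1,1) | ant1:(1,2)->W->(1,1) | ant2:(1,2)->W->(1,1)
  grid max=6 at (1,1)
Step 4: ant0:(1,1)->E->(1,2) | ant1:(1,1)->E->(1,2) | ant2:(1,1)->E->(1,2)
  grid max=11 at (1,2)
Step 5: ant0:(1,2)->W->(1,1) | ant1:(1,2)->W->(1,1) | ant2:(1,2)->W->(1,1)
  grid max=10 at (1,1)
Step 6: ant0:(1,1)->E->(1,2) | ant1:(1,1)->E->(1,2) | ant2:(1,1)->E->(1,2)
  grid max=15 at (1,2)

(1,2) (1,2) (1,2)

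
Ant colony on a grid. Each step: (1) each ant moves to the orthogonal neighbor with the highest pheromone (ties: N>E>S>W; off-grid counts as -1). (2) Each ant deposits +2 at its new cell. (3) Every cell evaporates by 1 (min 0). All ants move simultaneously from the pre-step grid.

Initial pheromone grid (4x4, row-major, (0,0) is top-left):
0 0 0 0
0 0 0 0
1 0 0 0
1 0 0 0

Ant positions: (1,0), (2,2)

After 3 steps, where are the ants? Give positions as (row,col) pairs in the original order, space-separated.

Step 1: ant0:(1,0)->S->(2,0) | ant1:(2,2)->N->(1,2)
  grid max=2 at (2,0)
Step 2: ant0:(2,0)->N->(1,0) | ant1:(1,2)->N->(0,2)
  grid max=1 at (0,2)
Step 3: ant0:(1,0)->S->(2,0) | ant1:(0,2)->E->(0,3)
  grid max=2 at (2,0)

(2,0) (0,3)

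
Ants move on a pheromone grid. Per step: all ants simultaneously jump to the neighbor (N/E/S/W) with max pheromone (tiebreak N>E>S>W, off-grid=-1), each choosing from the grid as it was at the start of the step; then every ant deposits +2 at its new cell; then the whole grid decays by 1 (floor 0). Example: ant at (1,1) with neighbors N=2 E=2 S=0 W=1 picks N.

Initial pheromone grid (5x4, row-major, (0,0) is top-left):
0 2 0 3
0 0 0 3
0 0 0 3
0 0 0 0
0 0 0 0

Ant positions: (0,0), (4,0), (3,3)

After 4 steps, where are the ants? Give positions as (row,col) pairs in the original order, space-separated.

Step 1: ant0:(0,0)->E->(0,1) | ant1:(4,0)->N->(3,0) | ant2:(3,3)->N->(2,3)
  grid max=4 at (2,3)
Step 2: ant0:(0,1)->E->(0,2) | ant1:(3,0)->N->(2,0) | ant2:(2,3)->N->(1,3)
  grid max=3 at (1,3)
Step 3: ant0:(0,2)->W->(0,1) | ant1:(2,0)->N->(1,0) | ant2:(1,3)->S->(2,3)
  grid max=4 at (2,3)
Step 4: ant0:(0,1)->E->(0,2) | ant1:(1,0)->N->(0,0) | ant2:(2,3)->N->(1,3)
  grid max=3 at (1,3)

(0,2) (0,0) (1,3)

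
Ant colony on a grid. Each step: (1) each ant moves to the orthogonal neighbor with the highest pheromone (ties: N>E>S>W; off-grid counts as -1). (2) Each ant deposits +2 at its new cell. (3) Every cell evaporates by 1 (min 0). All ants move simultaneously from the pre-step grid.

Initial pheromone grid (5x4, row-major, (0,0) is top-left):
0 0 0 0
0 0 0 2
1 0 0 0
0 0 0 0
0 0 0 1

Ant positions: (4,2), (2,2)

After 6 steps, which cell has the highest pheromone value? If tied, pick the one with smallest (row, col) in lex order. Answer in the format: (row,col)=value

Answer: (1,3)=2

Derivation:
Step 1: ant0:(4,2)->E->(4,3) | ant1:(2,2)->N->(1,2)
  grid max=2 at (4,3)
Step 2: ant0:(4,3)->N->(3,3) | ant1:(1,2)->E->(1,3)
  grid max=2 at (1,3)
Step 3: ant0:(3,3)->S->(4,3) | ant1:(1,3)->N->(0,3)
  grid max=2 at (4,3)
Step 4: ant0:(4,3)->N->(3,3) | ant1:(0,3)->S->(1,3)
  grid max=2 at (1,3)
Step 5: ant0:(3,3)->S->(4,3) | ant1:(1,3)->N->(0,3)
  grid max=2 at (4,3)
Step 6: ant0:(4,3)->N->(3,3) | ant1:(0,3)->S->(1,3)
  grid max=2 at (1,3)
Final grid:
  0 0 0 0
  0 0 0 2
  0 0 0 0
  0 0 0 1
  0 0 0 1
Max pheromone 2 at (1,3)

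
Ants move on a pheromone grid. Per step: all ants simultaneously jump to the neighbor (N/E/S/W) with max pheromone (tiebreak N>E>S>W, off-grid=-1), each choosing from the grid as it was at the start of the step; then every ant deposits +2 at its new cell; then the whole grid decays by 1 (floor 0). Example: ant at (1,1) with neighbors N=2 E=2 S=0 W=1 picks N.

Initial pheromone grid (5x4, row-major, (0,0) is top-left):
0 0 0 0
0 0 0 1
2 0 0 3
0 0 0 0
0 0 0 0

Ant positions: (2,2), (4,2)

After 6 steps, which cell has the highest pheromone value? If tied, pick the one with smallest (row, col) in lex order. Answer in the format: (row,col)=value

Step 1: ant0:(2,2)->E->(2,3) | ant1:(4,2)->N->(3,2)
  grid max=4 at (2,3)
Step 2: ant0:(2,3)->N->(1,3) | ant1:(3,2)->N->(2,2)
  grid max=3 at (2,3)
Step 3: ant0:(1,3)->S->(2,3) | ant1:(2,2)->E->(2,3)
  grid max=6 at (2,3)
Step 4: ant0:(2,3)->N->(1,3) | ant1:(2,3)->N->(1,3)
  grid max=5 at (2,3)
Step 5: ant0:(1,3)->S->(2,3) | ant1:(1,3)->S->(2,3)
  grid max=8 at (2,3)
Step 6: ant0:(2,3)->N->(1,3) | ant1:(2,3)->N->(1,3)
  grid max=7 at (2,3)
Final grid:
  0 0 0 0
  0 0 0 5
  0 0 0 7
  0 0 0 0
  0 0 0 0
Max pheromone 7 at (2,3)

Answer: (2,3)=7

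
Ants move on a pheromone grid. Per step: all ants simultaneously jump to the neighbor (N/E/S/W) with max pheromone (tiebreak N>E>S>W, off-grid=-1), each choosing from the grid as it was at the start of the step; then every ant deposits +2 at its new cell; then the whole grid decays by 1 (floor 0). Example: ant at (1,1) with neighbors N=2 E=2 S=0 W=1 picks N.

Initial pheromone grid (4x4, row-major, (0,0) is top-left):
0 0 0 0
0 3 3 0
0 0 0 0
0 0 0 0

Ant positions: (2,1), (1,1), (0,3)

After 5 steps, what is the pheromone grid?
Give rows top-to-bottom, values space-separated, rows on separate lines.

After step 1: ants at (1,1),(1,2),(1,3)
  0 0 0 0
  0 4 4 1
  0 0 0 0
  0 0 0 0
After step 2: ants at (1,2),(1,1),(1,2)
  0 0 0 0
  0 5 7 0
  0 0 0 0
  0 0 0 0
After step 3: ants at (1,1),(1,2),(1,1)
  0 0 0 0
  0 8 8 0
  0 0 0 0
  0 0 0 0
After step 4: ants at (1,2),(1,1),(1,2)
  0 0 0 0
  0 9 11 0
  0 0 0 0
  0 0 0 0
After step 5: ants at (1,1),(1,2),(1,1)
  0 0 0 0
  0 12 12 0
  0 0 0 0
  0 0 0 0

0 0 0 0
0 12 12 0
0 0 0 0
0 0 0 0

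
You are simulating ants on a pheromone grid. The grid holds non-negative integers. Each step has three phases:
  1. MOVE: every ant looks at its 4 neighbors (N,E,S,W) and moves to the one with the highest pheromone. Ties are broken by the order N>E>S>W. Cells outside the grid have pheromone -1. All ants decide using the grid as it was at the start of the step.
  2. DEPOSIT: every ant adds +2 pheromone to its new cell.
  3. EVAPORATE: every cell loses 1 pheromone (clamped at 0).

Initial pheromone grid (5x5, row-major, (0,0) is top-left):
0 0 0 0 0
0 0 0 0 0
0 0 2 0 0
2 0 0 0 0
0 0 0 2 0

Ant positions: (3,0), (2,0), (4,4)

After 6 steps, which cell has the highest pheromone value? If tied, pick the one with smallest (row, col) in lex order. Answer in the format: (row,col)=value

Answer: (3,0)=8

Derivation:
Step 1: ant0:(3,0)->N->(2,0) | ant1:(2,0)->S->(3,0) | ant2:(4,4)->W->(4,3)
  grid max=3 at (3,0)
Step 2: ant0:(2,0)->S->(3,0) | ant1:(3,0)->N->(2,0) | ant2:(4,3)->N->(3,3)
  grid max=4 at (3,0)
Step 3: ant0:(3,0)->N->(2,0) | ant1:(2,0)->S->(3,0) | ant2:(3,3)->S->(4,3)
  grid max=5 at (3,0)
Step 4: ant0:(2,0)->S->(3,0) | ant1:(3,0)->N->(2,0) | ant2:(4,3)->N->(3,3)
  grid max=6 at (3,0)
Step 5: ant0:(3,0)->N->(2,0) | ant1:(2,0)->S->(3,0) | ant2:(3,3)->S->(4,3)
  grid max=7 at (3,0)
Step 6: ant0:(2,0)->S->(3,0) | ant1:(3,0)->N->(2,0) | ant2:(4,3)->N->(3,3)
  grid max=8 at (3,0)
Final grid:
  0 0 0 0 0
  0 0 0 0 0
  6 0 0 0 0
  8 0 0 1 0
  0 0 0 2 0
Max pheromone 8 at (3,0)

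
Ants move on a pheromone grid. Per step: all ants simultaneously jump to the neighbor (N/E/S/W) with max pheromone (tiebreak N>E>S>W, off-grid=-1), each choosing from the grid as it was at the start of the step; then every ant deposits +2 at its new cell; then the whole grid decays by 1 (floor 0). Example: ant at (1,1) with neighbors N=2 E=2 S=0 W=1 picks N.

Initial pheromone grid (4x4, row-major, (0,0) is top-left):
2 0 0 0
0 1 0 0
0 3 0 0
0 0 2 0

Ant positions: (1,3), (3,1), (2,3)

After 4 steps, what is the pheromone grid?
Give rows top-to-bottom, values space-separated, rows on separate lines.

After step 1: ants at (0,3),(2,1),(1,3)
  1 0 0 1
  0 0 0 1
  0 4 0 0
  0 0 1 0
After step 2: ants at (1,3),(1,1),(0,3)
  0 0 0 2
  0 1 0 2
  0 3 0 0
  0 0 0 0
After step 3: ants at (0,3),(2,1),(1,3)
  0 0 0 3
  0 0 0 3
  0 4 0 0
  0 0 0 0
After step 4: ants at (1,3),(1,1),(0,3)
  0 0 0 4
  0 1 0 4
  0 3 0 0
  0 0 0 0

0 0 0 4
0 1 0 4
0 3 0 0
0 0 0 0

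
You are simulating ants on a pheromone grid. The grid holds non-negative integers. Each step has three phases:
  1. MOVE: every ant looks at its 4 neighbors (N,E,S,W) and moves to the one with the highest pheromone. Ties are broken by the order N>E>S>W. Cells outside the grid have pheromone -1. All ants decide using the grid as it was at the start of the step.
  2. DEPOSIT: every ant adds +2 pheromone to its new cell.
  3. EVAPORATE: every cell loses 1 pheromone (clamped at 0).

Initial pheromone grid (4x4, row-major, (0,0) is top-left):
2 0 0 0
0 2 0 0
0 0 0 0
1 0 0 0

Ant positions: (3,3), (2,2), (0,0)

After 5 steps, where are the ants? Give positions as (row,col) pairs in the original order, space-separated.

Step 1: ant0:(3,3)->N->(2,3) | ant1:(2,2)->N->(1,2) | ant2:(0,0)->E->(0,1)
  grid max=1 at (0,0)
Step 2: ant0:(2,3)->N->(1,3) | ant1:(1,2)->W->(1,1) | ant2:(0,1)->S->(1,1)
  grid max=4 at (1,1)
Step 3: ant0:(1,3)->N->(0,3) | ant1:(1,1)->N->(0,1) | ant2:(1,1)->N->(0,1)
  grid max=3 at (0,1)
Step 4: ant0:(0,3)->S->(1,3) | ant1:(0,1)->S->(1,1) | ant2:(0,1)->S->(1,1)
  grid max=6 at (1,1)
Step 5: ant0:(1,3)->N->(0,3) | ant1:(1,1)->N->(0,1) | ant2:(1,1)->N->(0,1)
  grid max=5 at (0,1)

(0,3) (0,1) (0,1)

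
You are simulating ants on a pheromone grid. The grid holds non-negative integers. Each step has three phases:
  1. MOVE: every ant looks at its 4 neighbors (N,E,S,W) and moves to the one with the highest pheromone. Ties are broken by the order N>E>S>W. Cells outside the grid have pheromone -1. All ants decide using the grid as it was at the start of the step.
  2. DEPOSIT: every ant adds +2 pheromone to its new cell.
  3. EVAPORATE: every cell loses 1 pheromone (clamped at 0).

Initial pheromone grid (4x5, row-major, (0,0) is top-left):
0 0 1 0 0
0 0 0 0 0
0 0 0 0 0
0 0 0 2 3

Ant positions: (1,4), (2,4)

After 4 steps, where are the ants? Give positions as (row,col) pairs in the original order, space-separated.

Step 1: ant0:(1,4)->N->(0,4) | ant1:(2,4)->S->(3,4)
  grid max=4 at (3,4)
Step 2: ant0:(0,4)->S->(1,4) | ant1:(3,4)->W->(3,3)
  grid max=3 at (3,4)
Step 3: ant0:(1,4)->N->(0,4) | ant1:(3,3)->E->(3,4)
  grid max=4 at (3,4)
Step 4: ant0:(0,4)->S->(1,4) | ant1:(3,4)->W->(3,3)
  grid max=3 at (3,4)

(1,4) (3,3)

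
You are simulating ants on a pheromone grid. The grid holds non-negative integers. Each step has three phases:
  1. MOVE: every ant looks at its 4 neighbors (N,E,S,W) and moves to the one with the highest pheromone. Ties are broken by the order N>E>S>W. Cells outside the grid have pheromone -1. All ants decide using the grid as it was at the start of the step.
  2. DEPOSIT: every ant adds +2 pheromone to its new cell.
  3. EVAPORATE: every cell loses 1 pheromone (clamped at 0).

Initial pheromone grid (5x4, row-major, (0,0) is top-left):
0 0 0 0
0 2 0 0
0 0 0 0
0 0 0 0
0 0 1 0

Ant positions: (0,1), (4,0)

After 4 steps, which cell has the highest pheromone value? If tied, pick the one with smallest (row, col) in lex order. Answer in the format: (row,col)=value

Answer: (1,1)=4

Derivation:
Step 1: ant0:(0,1)->S->(1,1) | ant1:(4,0)->N->(3,0)
  grid max=3 at (1,1)
Step 2: ant0:(1,1)->N->(0,1) | ant1:(3,0)->N->(2,0)
  grid max=2 at (1,1)
Step 3: ant0:(0,1)->S->(1,1) | ant1:(2,0)->N->(1,0)
  grid max=3 at (1,1)
Step 4: ant0:(1,1)->W->(1,0) | ant1:(1,0)->E->(1,1)
  grid max=4 at (1,1)
Final grid:
  0 0 0 0
  2 4 0 0
  0 0 0 0
  0 0 0 0
  0 0 0 0
Max pheromone 4 at (1,1)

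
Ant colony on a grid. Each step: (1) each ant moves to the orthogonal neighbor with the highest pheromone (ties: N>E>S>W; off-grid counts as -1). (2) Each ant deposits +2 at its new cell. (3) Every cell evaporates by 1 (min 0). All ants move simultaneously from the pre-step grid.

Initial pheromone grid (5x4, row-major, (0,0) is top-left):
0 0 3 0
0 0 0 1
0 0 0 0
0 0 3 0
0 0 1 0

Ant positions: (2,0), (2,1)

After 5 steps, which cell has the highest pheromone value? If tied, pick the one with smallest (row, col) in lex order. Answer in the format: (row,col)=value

Step 1: ant0:(2,0)->N->(1,0) | ant1:(2,1)->N->(1,1)
  grid max=2 at (0,2)
Step 2: ant0:(1,0)->E->(1,1) | ant1:(1,1)->W->(1,0)
  grid max=2 at (1,0)
Step 3: ant0:(1,1)->W->(1,0) | ant1:(1,0)->E->(1,1)
  grid max=3 at (1,0)
Step 4: ant0:(1,0)->E->(1,1) | ant1:(1,1)->W->(1,0)
  grid max=4 at (1,0)
Step 5: ant0:(1,1)->W->(1,0) | ant1:(1,0)->E->(1,1)
  grid max=5 at (1,0)
Final grid:
  0 0 0 0
  5 5 0 0
  0 0 0 0
  0 0 0 0
  0 0 0 0
Max pheromone 5 at (1,0)

Answer: (1,0)=5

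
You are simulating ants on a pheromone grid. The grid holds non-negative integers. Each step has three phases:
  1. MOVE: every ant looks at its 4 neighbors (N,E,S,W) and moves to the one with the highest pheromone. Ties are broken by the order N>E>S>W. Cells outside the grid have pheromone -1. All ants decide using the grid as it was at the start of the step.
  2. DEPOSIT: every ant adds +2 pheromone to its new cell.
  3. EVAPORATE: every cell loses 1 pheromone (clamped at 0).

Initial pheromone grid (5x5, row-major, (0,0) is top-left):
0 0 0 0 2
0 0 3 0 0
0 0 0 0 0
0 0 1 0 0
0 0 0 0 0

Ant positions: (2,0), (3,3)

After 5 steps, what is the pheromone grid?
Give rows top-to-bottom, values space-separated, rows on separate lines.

After step 1: ants at (1,0),(3,2)
  0 0 0 0 1
  1 0 2 0 0
  0 0 0 0 0
  0 0 2 0 0
  0 0 0 0 0
After step 2: ants at (0,0),(2,2)
  1 0 0 0 0
  0 0 1 0 0
  0 0 1 0 0
  0 0 1 0 0
  0 0 0 0 0
After step 3: ants at (0,1),(1,2)
  0 1 0 0 0
  0 0 2 0 0
  0 0 0 0 0
  0 0 0 0 0
  0 0 0 0 0
After step 4: ants at (0,2),(0,2)
  0 0 3 0 0
  0 0 1 0 0
  0 0 0 0 0
  0 0 0 0 0
  0 0 0 0 0
After step 5: ants at (1,2),(1,2)
  0 0 2 0 0
  0 0 4 0 0
  0 0 0 0 0
  0 0 0 0 0
  0 0 0 0 0

0 0 2 0 0
0 0 4 0 0
0 0 0 0 0
0 0 0 0 0
0 0 0 0 0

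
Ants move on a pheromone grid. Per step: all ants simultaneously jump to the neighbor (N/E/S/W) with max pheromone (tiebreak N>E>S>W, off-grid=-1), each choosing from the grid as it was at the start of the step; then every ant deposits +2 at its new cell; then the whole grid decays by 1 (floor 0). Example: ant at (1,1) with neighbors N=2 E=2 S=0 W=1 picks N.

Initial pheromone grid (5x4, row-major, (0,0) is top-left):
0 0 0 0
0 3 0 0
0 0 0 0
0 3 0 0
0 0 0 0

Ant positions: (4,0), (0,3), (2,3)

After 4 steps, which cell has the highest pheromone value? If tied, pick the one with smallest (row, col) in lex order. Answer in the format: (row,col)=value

Step 1: ant0:(4,0)->N->(3,0) | ant1:(0,3)->S->(1,3) | ant2:(2,3)->N->(1,3)
  grid max=3 at (1,3)
Step 2: ant0:(3,0)->E->(3,1) | ant1:(1,3)->N->(0,3) | ant2:(1,3)->N->(0,3)
  grid max=3 at (0,3)
Step 3: ant0:(3,1)->N->(2,1) | ant1:(0,3)->S->(1,3) | ant2:(0,3)->S->(1,3)
  grid max=5 at (1,3)
Step 4: ant0:(2,1)->S->(3,1) | ant1:(1,3)->N->(0,3) | ant2:(1,3)->N->(0,3)
  grid max=5 at (0,3)
Final grid:
  0 0 0 5
  0 0 0 4
  0 0 0 0
  0 3 0 0
  0 0 0 0
Max pheromone 5 at (0,3)

Answer: (0,3)=5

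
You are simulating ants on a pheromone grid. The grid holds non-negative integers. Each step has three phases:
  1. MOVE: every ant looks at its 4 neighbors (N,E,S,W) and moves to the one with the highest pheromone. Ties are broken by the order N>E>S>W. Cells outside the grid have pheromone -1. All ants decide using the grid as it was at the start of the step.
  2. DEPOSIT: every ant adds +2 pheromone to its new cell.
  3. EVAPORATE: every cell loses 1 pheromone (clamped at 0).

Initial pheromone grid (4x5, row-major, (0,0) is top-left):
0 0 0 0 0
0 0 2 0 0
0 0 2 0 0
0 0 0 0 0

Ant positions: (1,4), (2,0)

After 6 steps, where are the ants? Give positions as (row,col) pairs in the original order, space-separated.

Step 1: ant0:(1,4)->N->(0,4) | ant1:(2,0)->N->(1,0)
  grid max=1 at (0,4)
Step 2: ant0:(0,4)->S->(1,4) | ant1:(1,0)->N->(0,0)
  grid max=1 at (0,0)
Step 3: ant0:(1,4)->N->(0,4) | ant1:(0,0)->E->(0,1)
  grid max=1 at (0,1)
Step 4: ant0:(0,4)->S->(1,4) | ant1:(0,1)->E->(0,2)
  grid max=1 at (0,2)
Step 5: ant0:(1,4)->N->(0,4) | ant1:(0,2)->E->(0,3)
  grid max=1 at (0,3)
Step 6: ant0:(0,4)->W->(0,3) | ant1:(0,3)->E->(0,4)
  grid max=2 at (0,3)

(0,3) (0,4)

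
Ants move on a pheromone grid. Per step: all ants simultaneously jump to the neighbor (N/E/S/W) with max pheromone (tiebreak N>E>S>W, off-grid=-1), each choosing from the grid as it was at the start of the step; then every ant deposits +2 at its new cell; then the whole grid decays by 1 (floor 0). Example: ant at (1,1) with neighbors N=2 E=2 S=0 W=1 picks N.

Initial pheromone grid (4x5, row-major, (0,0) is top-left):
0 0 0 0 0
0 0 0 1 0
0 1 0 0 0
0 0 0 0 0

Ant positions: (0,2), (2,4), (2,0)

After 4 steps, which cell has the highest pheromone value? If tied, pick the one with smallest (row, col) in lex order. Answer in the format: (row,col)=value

Step 1: ant0:(0,2)->E->(0,3) | ant1:(2,4)->N->(1,4) | ant2:(2,0)->E->(2,1)
  grid max=2 at (2,1)
Step 2: ant0:(0,3)->E->(0,4) | ant1:(1,4)->N->(0,4) | ant2:(2,1)->N->(1,1)
  grid max=3 at (0,4)
Step 3: ant0:(0,4)->S->(1,4) | ant1:(0,4)->S->(1,4) | ant2:(1,1)->S->(2,1)
  grid max=3 at (1,4)
Step 4: ant0:(1,4)->N->(0,4) | ant1:(1,4)->N->(0,4) | ant2:(2,1)->N->(1,1)
  grid max=5 at (0,4)
Final grid:
  0 0 0 0 5
  0 1 0 0 2
  0 1 0 0 0
  0 0 0 0 0
Max pheromone 5 at (0,4)

Answer: (0,4)=5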